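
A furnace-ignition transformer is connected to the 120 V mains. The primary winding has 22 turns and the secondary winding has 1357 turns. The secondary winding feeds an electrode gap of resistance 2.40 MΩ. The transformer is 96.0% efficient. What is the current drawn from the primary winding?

I_p ≈ 0.198 A

V_s = 120 × 1357/22 = 7401.8 V.
I_s = V_s/R = 7401.8/(2.40×10^6) = 0.0030841 A.
P_out = V_s I_s = 7401.8 × 0.0030841 = 22.828 W.
P_in = P_out/η = 22.828/0.960 = 23.779 W.
I_p = P_in/V_p = 23.779/120 = 0.198 A.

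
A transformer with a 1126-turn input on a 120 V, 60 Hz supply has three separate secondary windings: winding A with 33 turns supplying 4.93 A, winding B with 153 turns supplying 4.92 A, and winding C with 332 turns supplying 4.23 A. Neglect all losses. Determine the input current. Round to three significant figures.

V_A = 120 × 33/1126 = 3.5169 V; V_B = 120 × 153/1126 = 16.306 V; V_C = 120 × 332/1126 = 35.382 V.
P_out = V_A I_A + V_B I_B + V_C I_C = 3.5169×4.93 + 16.306×4.92 + 35.382×4.23 = 17.338 + 80.223 + 149.67 = 247.23 W.
Ideal ⇒ P_in = P_out, so I_in = P_out/V_in = 247.23/120 = 2.06 A.

I_in ≈ 2.06 A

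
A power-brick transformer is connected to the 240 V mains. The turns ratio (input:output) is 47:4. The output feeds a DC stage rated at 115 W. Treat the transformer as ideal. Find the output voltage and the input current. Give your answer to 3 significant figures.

V_out = V_in × N_out/N_in = 240 × 4/47 = 20.426 V.
I_out = P/V_out = 115/20.426 = 5.6302 A.
I_in = I_out × N_out/N_in = 5.6302 × 4/47 = 0.479 A.

V_out ≈ 20.4 V, I_in ≈ 0.479 A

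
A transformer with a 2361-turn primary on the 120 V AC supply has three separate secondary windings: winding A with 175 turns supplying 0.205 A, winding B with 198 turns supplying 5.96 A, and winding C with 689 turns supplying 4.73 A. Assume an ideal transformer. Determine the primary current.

V_A = 120 × 175/2361 = 8.8945 V; V_B = 120 × 198/2361 = 10.064 V; V_C = 120 × 689/2361 = 35.019 V.
P_out = V_A I_A + V_B I_B + V_C I_C = 8.8945×0.205 + 10.064×5.96 + 35.019×4.73 = 1.8234 + 59.979 + 165.64 = 227.44 W.
Ideal ⇒ P_in = P_out, so I_p = P_out/V_p = 227.44/120 = 1.90 A.

I_p ≈ 1.90 A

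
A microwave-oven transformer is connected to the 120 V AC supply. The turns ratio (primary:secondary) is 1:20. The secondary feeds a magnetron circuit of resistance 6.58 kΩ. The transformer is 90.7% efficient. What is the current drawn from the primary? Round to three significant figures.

I_p ≈ 8.04 A

V_s = 120 × 20/1 = 2400.0 V.
I_s = V_s/R = 2400.0/6580 = 0.36474 A.
P_out = V_s I_s = 2400.0 × 0.36474 = 875.38 W.
P_in = P_out/η = 875.38/0.907 = 965.14 W.
I_p = P_in/V_p = 965.14/120 = 8.04 A.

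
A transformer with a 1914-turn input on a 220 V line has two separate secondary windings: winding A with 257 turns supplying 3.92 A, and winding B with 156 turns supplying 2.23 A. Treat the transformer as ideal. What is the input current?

I_in ≈ 0.708 A

V_A = 220 × 257/1914 = 29.540 V; V_B = 220 × 156/1914 = 17.931 V.
P_out = V_A I_A + V_B I_B = 29.540×3.92 + 17.931×2.23 = 115.80 + 39.986 = 155.78 W.
Ideal ⇒ P_in = P_out, so I_in = P_out/V_in = 155.78/220 = 0.708 A.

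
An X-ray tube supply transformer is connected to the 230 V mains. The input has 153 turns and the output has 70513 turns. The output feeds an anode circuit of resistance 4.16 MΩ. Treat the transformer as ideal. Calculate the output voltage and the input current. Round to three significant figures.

V_out = V_in × N_out/N_in = 230 × 70513/153 = 106000 V.
I_out = V_out/R = 106000/(4.16×10^6) = 0.025481 A.
I_in = I_out × N_out/N_in = 0.025481 × 70513/153 = 11.7 A.

V_out ≈ 106000 V, I_in ≈ 11.7 A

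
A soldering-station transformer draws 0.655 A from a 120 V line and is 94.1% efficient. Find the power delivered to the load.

P_out ≈ 74.0 W

P_in = V_in I_in = 120 × 0.655 = 78.600 W.
P_out = η P_in = 0.941 × 78.600 = 74.0 W.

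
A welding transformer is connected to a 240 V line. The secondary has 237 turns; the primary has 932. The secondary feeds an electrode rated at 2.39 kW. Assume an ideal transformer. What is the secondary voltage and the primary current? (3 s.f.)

V_s = V_p × N_s/N_p = 240 × 237/932 = 61.030 V.
I_s = P/V_s = 2390/61.030 = 39.161 A.
I_p = I_s × N_s/N_p = 39.161 × 237/932 = 9.96 A.

V_s ≈ 61.0 V, I_p ≈ 9.96 A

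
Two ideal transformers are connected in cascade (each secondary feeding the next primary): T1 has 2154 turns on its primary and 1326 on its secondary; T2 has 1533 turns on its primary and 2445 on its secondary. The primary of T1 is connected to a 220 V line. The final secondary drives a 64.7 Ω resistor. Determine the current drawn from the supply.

After T1: V = 220.00 × 1326/2154 = 135.43 V.
After T2: V = 135.43 × 2445/1533 = 216.00 V.
I_load = 216.00/64.7 = 3.3385 A, so P_out = 216.00 × 3.3385 = 721.12 W.
All ideal ⇒ P_in = P_out, so I_supply = 721.12/220 = 3.28 A.

I_supply ≈ 3.28 A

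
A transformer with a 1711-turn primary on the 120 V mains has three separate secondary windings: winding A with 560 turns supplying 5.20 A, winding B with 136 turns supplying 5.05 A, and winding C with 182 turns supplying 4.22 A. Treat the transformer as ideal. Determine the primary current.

V_A = 120 × 560/1711 = 39.275 V; V_B = 120 × 136/1711 = 9.5383 V; V_C = 120 × 182/1711 = 12.764 V.
P_out = V_A I_A + V_B I_B + V_C I_C = 39.275×5.20 + 9.5383×5.05 + 12.764×4.22 = 204.23 + 48.168 + 53.866 = 306.27 W.
Ideal ⇒ P_in = P_out, so I_p = P_out/V_p = 306.27/120 = 2.55 A.

I_p ≈ 2.55 A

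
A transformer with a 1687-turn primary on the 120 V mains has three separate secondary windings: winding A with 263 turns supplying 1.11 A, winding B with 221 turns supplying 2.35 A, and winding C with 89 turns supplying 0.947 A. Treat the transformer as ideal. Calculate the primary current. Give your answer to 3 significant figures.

I_p ≈ 0.531 A

V_A = 120 × 263/1687 = 18.708 V; V_B = 120 × 221/1687 = 15.720 V; V_C = 120 × 89/1687 = 6.3308 V.
P_out = V_A I_A + V_B I_B + V_C I_C = 18.708×1.11 + 15.720×2.35 + 6.3308×0.947 = 20.766 + 36.943 + 5.9952 = 63.703 W.
Ideal ⇒ P_in = P_out, so I_p = P_out/V_p = 63.703/120 = 0.531 A.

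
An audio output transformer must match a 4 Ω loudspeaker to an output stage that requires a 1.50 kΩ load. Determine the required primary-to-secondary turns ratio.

Z_p/Z_s = (N_p/N_s)², so N_p/N_s = √(1500/4) = √375 = 19.4.

N_p/N_s ≈ 19.4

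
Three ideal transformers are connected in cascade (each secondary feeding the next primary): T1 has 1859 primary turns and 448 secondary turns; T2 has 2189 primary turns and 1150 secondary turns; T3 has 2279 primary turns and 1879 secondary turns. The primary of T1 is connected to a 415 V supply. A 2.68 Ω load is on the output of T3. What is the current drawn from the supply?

I_supply ≈ 1.69 A

After T1: V = 415.00 × 448/1859 = 100.01 V.
After T2: V = 100.01 × 1150/2189 = 52.541 V.
After T3: V = 52.541 × 1879/2279 = 43.319 V.
I_load = 43.319/2.68 = 16.164 A, so P_out = 43.319 × 16.164 = 700.21 W.
All ideal ⇒ P_in = P_out, so I_supply = 700.21/415 = 1.69 A.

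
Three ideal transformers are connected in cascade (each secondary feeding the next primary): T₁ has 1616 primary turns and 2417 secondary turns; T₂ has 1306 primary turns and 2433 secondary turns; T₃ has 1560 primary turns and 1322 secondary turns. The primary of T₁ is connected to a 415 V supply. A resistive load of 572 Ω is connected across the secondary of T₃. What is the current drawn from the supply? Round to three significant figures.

After T₁: V = 415.00 × 2417/1616 = 620.70 V.
After T₂: V = 620.70 × 2433/1306 = 1156.3 V.
After T₃: V = 1156.3 × 1322/1560 = 979.92 V.
I_load = 979.92/572 = 1.7131 A, so P_out = 979.92 × 1.7131 = 1678.7 W.
All ideal ⇒ P_in = P_out, so I_supply = 1678.7/415 = 4.05 A.

I_supply ≈ 4.05 A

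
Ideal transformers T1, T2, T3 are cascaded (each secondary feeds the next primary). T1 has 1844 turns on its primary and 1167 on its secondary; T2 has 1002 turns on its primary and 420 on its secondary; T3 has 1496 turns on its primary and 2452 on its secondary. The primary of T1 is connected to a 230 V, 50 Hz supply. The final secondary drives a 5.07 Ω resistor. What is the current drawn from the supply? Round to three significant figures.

Secondary of T1: V = 230.00 × 1167/1844 = 145.56 V.
Secondary of T2: V = 145.56 × 420/1002 = 61.013 V.
Secondary of T3: V = 61.013 × 2452/1496 = 100.00 V.
I_load = 100.00/5.07 = 19.724 A, so P_out = 100.00 × 19.724 = 1972.5 W.
All ideal ⇒ P_in = P_out, so I_supply = 1972.5/230 = 8.58 A.

I_supply ≈ 8.58 A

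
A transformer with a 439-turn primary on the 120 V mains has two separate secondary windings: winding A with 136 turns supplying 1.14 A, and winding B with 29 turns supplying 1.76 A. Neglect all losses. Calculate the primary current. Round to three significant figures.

V_A = 120 × 136/439 = 37.175 V; V_B = 120 × 29/439 = 7.9271 V.
P_out = V_A I_A + V_B I_B = 37.175×1.14 + 7.9271×1.76 = 42.380 + 13.952 = 56.332 W.
Ideal ⇒ P_in = P_out, so I_p = P_out/V_p = 56.332/120 = 0.469 A.

I_p ≈ 0.469 A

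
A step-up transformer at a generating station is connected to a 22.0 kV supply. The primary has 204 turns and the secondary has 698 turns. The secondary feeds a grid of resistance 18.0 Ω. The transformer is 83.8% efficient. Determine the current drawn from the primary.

I_p ≈ 17100 A

V_s = 22000 × 698/204 = 75275 V.
I_s = V_s/R = 75275/18.0 = 4181.9 A.
P_out = V_s I_s = 75275 × 4181.9 = 3.1479×10^8 W.
P_in = P_out/η = 3.1479×10^8/0.838 = 3.7565×10^8 W.
I_p = P_in/V_p = 3.7565×10^8/22000 = 17100 A.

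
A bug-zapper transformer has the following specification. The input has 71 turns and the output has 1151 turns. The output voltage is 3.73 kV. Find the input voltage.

V_in/V_out = N_in/N_out, so V_in = 3730 × 71/1151 = 230 V.

V_in ≈ 230 V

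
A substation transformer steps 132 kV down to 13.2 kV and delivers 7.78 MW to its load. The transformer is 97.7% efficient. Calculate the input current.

I_in ≈ 60.3 A

P_in = P_out/η = 7.78×10^6/0.977 = 7.9632×10^6 W.
I_in = P_in/V_in = 7.9632×10^6/132000 = 60.3 A.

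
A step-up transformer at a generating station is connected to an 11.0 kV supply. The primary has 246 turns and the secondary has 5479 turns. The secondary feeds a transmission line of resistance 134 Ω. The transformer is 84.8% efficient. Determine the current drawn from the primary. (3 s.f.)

I_p ≈ 48000 A

V_s = 11000 × 5479/246 = 245000 V.
I_s = V_s/R = 245000/134 = 1828.3 A.
P_out = V_s I_s = 245000 × 1828.3 = 4.4793×10^8 W.
P_in = P_out/η = 4.4793×10^8/0.848 = 5.2822×10^8 W.
I_p = P_in/V_p = 5.2822×10^8/11000 = 48000 A.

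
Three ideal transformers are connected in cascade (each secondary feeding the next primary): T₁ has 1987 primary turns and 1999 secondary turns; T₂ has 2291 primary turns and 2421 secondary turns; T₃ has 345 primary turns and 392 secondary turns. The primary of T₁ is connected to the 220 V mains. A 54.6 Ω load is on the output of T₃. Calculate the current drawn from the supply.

I_supply ≈ 5.88 A

After T₁: V = 220.00 × 1999/1987 = 221.33 V.
After T₂: V = 221.33 × 2421/2291 = 233.89 V.
After T₃: V = 233.89 × 392/345 = 265.75 V.
I_load = 265.75/54.6 = 4.8672 A, so P_out = 265.75 × 4.8672 = 1293.5 W.
All ideal ⇒ P_in = P_out, so I_supply = 1293.5/220 = 5.88 A.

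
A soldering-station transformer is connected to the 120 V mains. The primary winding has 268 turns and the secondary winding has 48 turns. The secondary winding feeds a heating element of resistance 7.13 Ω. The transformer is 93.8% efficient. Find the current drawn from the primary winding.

V_s = 120 × 48/268 = 21.493 V.
I_s = V_s/R = 21.493/7.13 = 3.0144 A.
P_out = V_s I_s = 21.493 × 3.0144 = 64.787 W.
P_in = P_out/η = 64.787/0.938 = 69.069 W.
I_p = P_in/V_p = 69.069/120 = 0.576 A.

I_p ≈ 0.576 A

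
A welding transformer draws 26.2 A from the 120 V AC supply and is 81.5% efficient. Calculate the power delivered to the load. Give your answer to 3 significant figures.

P_out ≈ 2560 W

P_in = V_p I_p = 120 × 26.2 = 3144.0 W.
P_out = η P_in = 0.815 × 3144.0 = 2560 W.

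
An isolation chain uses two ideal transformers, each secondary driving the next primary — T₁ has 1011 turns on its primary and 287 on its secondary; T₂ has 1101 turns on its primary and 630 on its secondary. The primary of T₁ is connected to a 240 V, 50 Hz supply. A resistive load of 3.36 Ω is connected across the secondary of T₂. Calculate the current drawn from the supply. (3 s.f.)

I_supply ≈ 1.88 A

After T₁: V = 240.00 × 287/1011 = 68.131 V.
After T₂: V = 68.131 × 630/1101 = 38.985 V.
I_load = 38.985/3.36 = 11.603 A, so P_out = 38.985 × 11.603 = 452.33 W.
All ideal ⇒ P_in = P_out, so I_supply = 452.33/240 = 1.88 A.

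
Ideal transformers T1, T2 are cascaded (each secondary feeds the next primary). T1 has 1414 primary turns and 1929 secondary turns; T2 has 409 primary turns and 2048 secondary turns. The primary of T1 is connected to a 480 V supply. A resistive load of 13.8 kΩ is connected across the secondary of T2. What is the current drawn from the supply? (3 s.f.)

I_supply ≈ 1.62 A

After T1: V = 480.00 × 1929/1414 = 654.82 V.
After T2: V = 654.82 × 2048/409 = 3278.9 V.
I_load = 3278.9/13800 = 0.23760 A, so P_out = 3278.9 × 0.23760 = 779.08 W.
All ideal ⇒ P_in = P_out, so I_supply = 779.08/480 = 1.62 A.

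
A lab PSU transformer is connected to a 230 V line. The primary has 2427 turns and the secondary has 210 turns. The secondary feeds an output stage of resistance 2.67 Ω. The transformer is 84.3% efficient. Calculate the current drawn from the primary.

V_s = 230 × 210/2427 = 19.901 V.
I_s = V_s/R = 19.901/2.67 = 7.4536 A.
P_out = V_s I_s = 19.901 × 7.4536 = 148.33 W.
P_in = P_out/η = 148.33/0.843 = 175.96 W.
I_p = P_in/V_p = 175.96/230 = 0.765 A.

I_p ≈ 0.765 A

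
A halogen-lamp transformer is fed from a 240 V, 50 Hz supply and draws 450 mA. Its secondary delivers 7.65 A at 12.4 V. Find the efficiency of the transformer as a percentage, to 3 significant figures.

η ≈ 87.8%

P_in = 240 × 0.450 = 108.000 W.
P_out = 12.4 × 7.65 = 94.8600 W.
η = P_out/P_in = 94.8600/108.000 = 0.878.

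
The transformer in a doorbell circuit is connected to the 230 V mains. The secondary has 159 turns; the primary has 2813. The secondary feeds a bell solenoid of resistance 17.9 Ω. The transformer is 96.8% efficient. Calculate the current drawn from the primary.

V_s = 230 × 159/2813 = 13.000 V.
I_s = V_s/R = 13.000/17.9 = 0.72628 A.
P_out = V_s I_s = 13.000 × 0.72628 = 9.4419 W.
P_in = P_out/η = 9.4419/0.968 = 9.7540 W.
I_p = P_in/V_p = 9.7540/230 = 0.0424 A.

I_p ≈ 0.0424 A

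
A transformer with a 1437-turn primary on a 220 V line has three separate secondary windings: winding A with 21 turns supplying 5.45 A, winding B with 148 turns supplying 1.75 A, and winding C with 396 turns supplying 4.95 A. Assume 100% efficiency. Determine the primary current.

V_A = 220 × 21/1437 = 3.2150 V; V_B = 220 × 148/1437 = 22.658 V; V_C = 220 × 396/1437 = 60.626 V.
P_out = V_A I_A + V_B I_B + V_C I_C = 3.2150×5.45 + 22.658×1.75 + 60.626×4.95 = 17.522 + 39.652 + 300.10 = 357.27 W.
Ideal ⇒ P_in = P_out, so I_p = P_out/V_p = 357.27/220 = 1.62 A.

I_p ≈ 1.62 A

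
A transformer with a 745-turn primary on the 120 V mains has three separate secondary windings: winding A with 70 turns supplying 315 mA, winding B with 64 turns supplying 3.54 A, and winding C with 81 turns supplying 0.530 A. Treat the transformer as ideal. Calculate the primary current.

I_p ≈ 0.391 A

V_A = 120 × 70/745 = 11.275 V; V_B = 120 × 64/745 = 10.309 V; V_C = 120 × 81/745 = 13.047 V.
P_out = V_A I_A + V_B I_B + V_C I_C = 11.275×0.315 + 10.309×3.54 + 13.047×0.530 = 3.5517 + 36.493 + 6.9149 = 46.959 W.
Ideal ⇒ P_in = P_out, so I_p = P_out/V_p = 46.959/120 = 0.391 A.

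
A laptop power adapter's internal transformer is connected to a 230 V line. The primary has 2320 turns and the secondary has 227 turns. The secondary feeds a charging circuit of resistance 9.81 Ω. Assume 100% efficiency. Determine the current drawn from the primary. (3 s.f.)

V_s = V_p × N_s/N_p = 230 × 227/2320 = 22.504 V.
I_s = V_s/R = 22.504/9.81 = 2.2940 A.
For an ideal transformer I_p N_p = I_s N_s, so I_p = 2.2940 × 227/2320 = 0.224 A.

I_p ≈ 0.224 A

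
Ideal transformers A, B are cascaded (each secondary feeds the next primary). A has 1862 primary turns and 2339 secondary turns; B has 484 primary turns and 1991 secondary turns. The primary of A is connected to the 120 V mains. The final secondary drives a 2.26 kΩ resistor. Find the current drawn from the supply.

I_supply ≈ 1.42 A

Secondary of A: V = 120.00 × 2339/1862 = 150.74 V.
Secondary of B: V = 150.74 × 1991/484 = 620.09 V.
I_load = 620.09/2260 = 0.27438 A, so P_out = 620.09 × 0.27438 = 170.14 W.
All ideal ⇒ P_in = P_out, so I_supply = 170.14/120 = 1.42 A.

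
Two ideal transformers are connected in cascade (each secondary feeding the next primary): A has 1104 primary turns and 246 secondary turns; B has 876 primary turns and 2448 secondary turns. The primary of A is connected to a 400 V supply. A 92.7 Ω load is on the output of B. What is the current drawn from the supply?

I_supply ≈ 1.67 A

After A: V = 400.00 × 246/1104 = 89.130 V.
After B: V = 89.130 × 2448/876 = 249.08 V.
I_load = 249.08/92.7 = 2.6869 A, so P_out = 249.08 × 2.6869 = 669.25 W.
All ideal ⇒ P_in = P_out, so I_supply = 669.25/400 = 1.67 A.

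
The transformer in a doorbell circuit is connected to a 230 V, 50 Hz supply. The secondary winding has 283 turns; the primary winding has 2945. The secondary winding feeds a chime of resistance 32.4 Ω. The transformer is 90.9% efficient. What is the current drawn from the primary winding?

V_s = 230 × 283/2945 = 22.102 V.
I_s = V_s/R = 22.102/32.4 = 0.68216 A.
P_out = V_s I_s = 22.102 × 0.68216 = 15.077 W.
P_in = P_out/η = 15.077/0.909 = 16.586 W.
I_p = P_in/V_p = 16.586/230 = 0.0721 A.

I_p ≈ 0.0721 A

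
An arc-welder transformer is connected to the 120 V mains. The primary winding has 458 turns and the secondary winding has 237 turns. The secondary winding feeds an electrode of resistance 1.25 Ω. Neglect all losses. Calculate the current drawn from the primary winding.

I_p ≈ 25.7 A

V_s = V_p × N_s/N_p = 120 × 237/458 = 62.096 V.
I_s = V_s/R = 62.096/1.25 = 49.677 A.
For an ideal transformer I_p N_p = I_s N_s, so I_p = 49.677 × 237/458 = 25.7 A.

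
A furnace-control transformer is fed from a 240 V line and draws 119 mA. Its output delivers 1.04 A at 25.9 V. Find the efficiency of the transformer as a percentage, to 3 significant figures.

P_in = 240 × 0.119 = 28.5600 W.
P_out = 25.9 × 1.04 = 26.9360 W.
η = P_out/P_in = 26.9360/28.5600 = 0.943.

η ≈ 94.3%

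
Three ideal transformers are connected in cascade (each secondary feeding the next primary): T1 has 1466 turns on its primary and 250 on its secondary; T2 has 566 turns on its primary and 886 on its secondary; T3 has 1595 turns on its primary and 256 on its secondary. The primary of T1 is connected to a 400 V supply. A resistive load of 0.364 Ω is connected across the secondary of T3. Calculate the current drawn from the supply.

I_supply ≈ 2.02 A

After T1: V = 400.00 × 250/1466 = 68.213 V.
After T2: V = 68.213 × 886/566 = 106.78 V.
After T3: V = 106.78 × 256/1595 = 17.138 V.
I_load = 17.138/0.364 = 47.083 A, so P_out = 17.138 × 47.083 = 806.91 W.
All ideal ⇒ P_in = P_out, so I_supply = 806.91/400 = 2.02 A.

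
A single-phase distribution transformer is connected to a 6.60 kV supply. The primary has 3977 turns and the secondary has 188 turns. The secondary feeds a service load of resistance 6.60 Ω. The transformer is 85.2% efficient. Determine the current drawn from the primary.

V_s = 6600 × 188/3977 = 311.99 V.
I_s = V_s/R = 311.99/6.60 = 47.272 A.
P_out = V_s I_s = 311.99 × 47.272 = 14749 W.
P_in = P_out/η = 14749/0.852 = 17310 W.
I_p = P_in/V_p = 17310/6600 = 2.62 A.

I_p ≈ 2.62 A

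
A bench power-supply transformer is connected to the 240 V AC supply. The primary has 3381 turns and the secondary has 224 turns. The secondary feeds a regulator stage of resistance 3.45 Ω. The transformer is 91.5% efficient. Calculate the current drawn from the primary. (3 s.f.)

V_s = 240 × 224/3381 = 15.901 V.
I_s = V_s/R = 15.901/3.45 = 4.6089 A.
P_out = V_s I_s = 15.901 × 4.6089 = 73.284 W.
P_in = P_out/η = 73.284/0.915 = 80.092 W.
I_p = P_in/V_p = 80.092/240 = 0.334 A.

I_p ≈ 0.334 A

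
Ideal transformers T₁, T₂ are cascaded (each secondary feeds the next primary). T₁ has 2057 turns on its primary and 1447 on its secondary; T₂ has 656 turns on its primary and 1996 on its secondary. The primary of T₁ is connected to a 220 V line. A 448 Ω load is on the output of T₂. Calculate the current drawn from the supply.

I_supply ≈ 2.25 A

Secondary of T₁: V = 220.00 × 1447/2057 = 154.76 V.
Secondary of T₂: V = 154.76 × 1996/656 = 470.88 V.
I_load = 470.88/448 = 1.0511 A, so P_out = 470.88 × 1.0511 = 494.94 W.
All ideal ⇒ P_in = P_out, so I_supply = 494.94/220 = 2.25 A.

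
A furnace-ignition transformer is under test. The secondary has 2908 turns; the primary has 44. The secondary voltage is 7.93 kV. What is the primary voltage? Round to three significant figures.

V_p ≈ 120 V

V_p/V_s = N_p/N_s, so V_p = 7930 × 44/2908 = 120 V.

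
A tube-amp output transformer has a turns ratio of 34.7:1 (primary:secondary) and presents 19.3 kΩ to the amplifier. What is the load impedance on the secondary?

Z_s ≈ 16.0 Ω

Z_s = Z_p/(N_p/N_s)² = 19300/34.7² = 16.0 Ω.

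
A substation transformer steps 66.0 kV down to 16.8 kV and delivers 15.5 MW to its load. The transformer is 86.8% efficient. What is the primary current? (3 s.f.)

I_p ≈ 271 A

P_in = P_out/η = 1.55×10^7/0.868 = 1.7857×10^7 W.
I_p = P_in/V_p = 1.7857×10^7/66000 = 271 A.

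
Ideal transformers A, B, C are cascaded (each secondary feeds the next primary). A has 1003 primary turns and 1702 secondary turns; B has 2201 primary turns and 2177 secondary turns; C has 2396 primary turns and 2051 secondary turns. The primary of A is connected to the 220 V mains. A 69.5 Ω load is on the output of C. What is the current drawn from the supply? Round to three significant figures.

I_supply ≈ 6.53 A

After A: V = 220.00 × 1702/1003 = 373.32 V.
After B: V = 373.32 × 2177/2201 = 369.25 V.
After C: V = 369.25 × 2051/2396 = 316.08 V.
I_load = 316.08/69.5 = 4.5479 A, so P_out = 316.08 × 4.5479 = 1437.5 W.
All ideal ⇒ P_in = P_out, so I_supply = 1437.5/220 = 6.53 A.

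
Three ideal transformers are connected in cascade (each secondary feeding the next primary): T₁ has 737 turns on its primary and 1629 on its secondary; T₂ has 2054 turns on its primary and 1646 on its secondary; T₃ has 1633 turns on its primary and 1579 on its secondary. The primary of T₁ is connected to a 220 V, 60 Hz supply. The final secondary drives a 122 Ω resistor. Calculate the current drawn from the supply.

I_supply ≈ 5.29 A

After T₁: V = 220.00 × 1629/737 = 486.27 V.
After T₂: V = 486.27 × 1646/2054 = 389.68 V.
After T₃: V = 389.68 × 1579/1633 = 376.79 V.
I_load = 376.79/122 = 3.0885 A, so P_out = 376.79 × 3.0885 = 1163.7 W.
All ideal ⇒ P_in = P_out, so I_supply = 1163.7/220 = 5.29 A.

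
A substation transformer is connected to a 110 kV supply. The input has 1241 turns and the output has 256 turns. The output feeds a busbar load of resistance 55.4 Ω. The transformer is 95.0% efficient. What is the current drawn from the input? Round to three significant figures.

V_out = 110000 × 256/1241 = 22691 V.
I_out = V_out/R = 22691/55.4 = 409.59 A.
P_out = V_out I_out = 22691 × 409.59 = 9.2942×10^6 W.
P_in = P_out/η = 9.2942×10^6/0.950 = 9.7834×10^6 W.
I_in = P_in/V_in = 9.7834×10^6/110000 = 88.9 A.

I_in ≈ 88.9 A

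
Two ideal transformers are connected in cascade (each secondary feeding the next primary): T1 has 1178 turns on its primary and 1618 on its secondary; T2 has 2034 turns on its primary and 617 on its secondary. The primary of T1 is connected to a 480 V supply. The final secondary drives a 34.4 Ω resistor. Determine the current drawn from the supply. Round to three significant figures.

After T1: V = 480.00 × 1618/1178 = 659.29 V.
After T2: V = 659.29 × 617/2034 = 199.99 V.
I_load = 199.99/34.4 = 5.8137 A, so P_out = 199.99 × 5.8137 = 1162.7 W.
All ideal ⇒ P_in = P_out, so I_supply = 1162.7/480 = 2.42 A.

I_supply ≈ 2.42 A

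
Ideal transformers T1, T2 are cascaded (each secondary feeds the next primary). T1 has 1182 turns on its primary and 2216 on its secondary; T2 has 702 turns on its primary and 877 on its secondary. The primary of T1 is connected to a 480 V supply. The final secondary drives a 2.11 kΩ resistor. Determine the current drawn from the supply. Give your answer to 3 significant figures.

After T1: V = 480.00 × 2216/1182 = 899.90 V.
After T2: V = 899.90 × 877/702 = 1124.2 V.
I_load = 1124.2/2110 = 0.53281 A, so P_out = 1124.2 × 0.53281 = 599.00 W.
All ideal ⇒ P_in = P_out, so I_supply = 599.00/480 = 1.25 A.

I_supply ≈ 1.25 A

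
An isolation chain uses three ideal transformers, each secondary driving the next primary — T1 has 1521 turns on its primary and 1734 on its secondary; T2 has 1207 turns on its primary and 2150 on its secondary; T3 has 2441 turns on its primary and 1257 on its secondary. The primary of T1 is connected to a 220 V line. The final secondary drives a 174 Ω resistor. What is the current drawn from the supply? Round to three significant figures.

Secondary of T1: V = 220.00 × 1734/1521 = 250.81 V.
Secondary of T2: V = 250.81 × 2150/1207 = 446.76 V.
Secondary of T3: V = 446.76 × 1257/2441 = 230.06 V.
I_load = 230.06/174 = 1.3222 A, so P_out = 230.06 × 1.3222 = 304.18 W.
All ideal ⇒ P_in = P_out, so I_supply = 304.18/220 = 1.38 A.

I_supply ≈ 1.38 A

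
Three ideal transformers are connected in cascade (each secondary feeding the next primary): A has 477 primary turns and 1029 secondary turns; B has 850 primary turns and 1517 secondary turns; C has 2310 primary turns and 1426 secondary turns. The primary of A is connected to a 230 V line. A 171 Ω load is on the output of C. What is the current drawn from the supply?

I_supply ≈ 7.60 A

After A: V = 230.00 × 1029/477 = 496.16 V.
After B: V = 496.16 × 1517/850 = 885.51 V.
After C: V = 885.51 × 1426/2310 = 546.64 V.
I_load = 546.64/171 = 3.1967 A, so P_out = 546.64 × 3.1967 = 1747.4 W.
All ideal ⇒ P_in = P_out, so I_supply = 1747.4/230 = 7.60 A.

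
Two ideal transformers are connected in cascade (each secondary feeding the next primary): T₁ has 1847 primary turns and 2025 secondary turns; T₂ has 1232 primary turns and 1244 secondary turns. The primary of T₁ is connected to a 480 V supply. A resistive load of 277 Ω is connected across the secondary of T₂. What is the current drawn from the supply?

After T₁: V = 480.00 × 2025/1847 = 526.26 V.
After T₂: V = 526.26 × 1244/1232 = 531.38 V.
I_load = 531.38/277 = 1.9184 A, so P_out = 531.38 × 1.9184 = 1019.4 W.
All ideal ⇒ P_in = P_out, so I_supply = 1019.4/480 = 2.12 A.

I_supply ≈ 2.12 A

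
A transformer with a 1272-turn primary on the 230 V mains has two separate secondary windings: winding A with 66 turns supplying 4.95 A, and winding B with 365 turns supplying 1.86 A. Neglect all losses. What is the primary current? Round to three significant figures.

V_A = 230 × 66/1272 = 11.934 V; V_B = 230 × 365/1272 = 65.998 V.
P_out = V_A I_A + V_B I_B = 11.934×4.95 + 65.998×1.86 = 59.073 + 122.76 = 181.83 W.
Ideal ⇒ P_in = P_out, so I_p = P_out/V_p = 181.83/230 = 0.791 A.

I_p ≈ 0.791 A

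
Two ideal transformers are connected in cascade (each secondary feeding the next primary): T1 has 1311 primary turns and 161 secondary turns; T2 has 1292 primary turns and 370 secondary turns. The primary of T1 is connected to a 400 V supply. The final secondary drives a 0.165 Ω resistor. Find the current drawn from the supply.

After T1: V = 400.00 × 161/1311 = 49.123 V.
After T2: V = 49.123 × 370/1292 = 14.068 V.
I_load = 14.068/0.165 = 85.259 A, so P_out = 14.068 × 85.259 = 1199.4 W.
All ideal ⇒ P_in = P_out, so I_supply = 1199.4/400 = 3.00 A.

I_supply ≈ 3.00 A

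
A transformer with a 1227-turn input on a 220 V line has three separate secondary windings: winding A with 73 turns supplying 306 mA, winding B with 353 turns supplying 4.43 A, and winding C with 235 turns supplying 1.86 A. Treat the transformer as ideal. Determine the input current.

I_in ≈ 1.65 A

V_A = 220 × 73/1227 = 13.089 V; V_B = 220 × 353/1227 = 63.293 V; V_C = 220 × 235/1227 = 42.135 V.
P_out = V_A I_A + V_B I_B + V_C I_C = 13.089×0.306 + 63.293×4.43 + 42.135×1.86 = 4.0052 + 280.39 + 78.372 = 362.76 W.
Ideal ⇒ P_in = P_out, so I_in = P_out/V_in = 362.76/220 = 1.65 A.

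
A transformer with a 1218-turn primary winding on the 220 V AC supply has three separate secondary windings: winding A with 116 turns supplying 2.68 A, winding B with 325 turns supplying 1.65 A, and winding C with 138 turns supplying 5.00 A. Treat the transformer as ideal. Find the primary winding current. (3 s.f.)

V_A = 220 × 116/1218 = 20.952 V; V_B = 220 × 325/1218 = 58.703 V; V_C = 220 × 138/1218 = 24.926 V.
P_out = V_A I_A + V_B I_B + V_C I_C = 20.952×2.68 + 58.703×1.65 + 24.926×5.00 = 56.152 + 96.860 + 124.63 = 277.64 W.
Ideal ⇒ P_in = P_out, so I_p = P_out/V_p = 277.64/220 = 1.26 A.

I_p ≈ 1.26 A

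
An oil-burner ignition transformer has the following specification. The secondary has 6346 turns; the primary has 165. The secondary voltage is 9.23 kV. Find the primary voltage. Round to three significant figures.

V_p/V_s = N_p/N_s, so V_p = 9230 × 165/6346 = 240 V.

V_p ≈ 240 V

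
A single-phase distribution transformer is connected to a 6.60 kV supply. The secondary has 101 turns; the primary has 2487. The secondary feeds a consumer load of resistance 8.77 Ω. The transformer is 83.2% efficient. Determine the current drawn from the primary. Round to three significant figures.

I_p ≈ 1.49 A

V_s = 6600 × 101/2487 = 268.03 V.
I_s = V_s/R = 268.03/8.77 = 30.563 A.
P_out = V_s I_s = 268.03 × 30.563 = 8191.8 W.
P_in = P_out/η = 8191.8/0.832 = 9845.9 W.
I_p = P_in/V_p = 9845.9/6600 = 1.49 A.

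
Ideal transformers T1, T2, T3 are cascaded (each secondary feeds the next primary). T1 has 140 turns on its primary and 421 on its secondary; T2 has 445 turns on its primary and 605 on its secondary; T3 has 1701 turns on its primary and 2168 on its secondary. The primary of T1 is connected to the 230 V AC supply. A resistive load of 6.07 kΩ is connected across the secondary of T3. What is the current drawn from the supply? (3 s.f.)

After T1: V = 230.00 × 421/140 = 691.64 V.
After T2: V = 691.64 × 605/445 = 940.32 V.
After T3: V = 940.32 × 2168/1701 = 1198.5 V.
I_load = 1198.5/6070 = 0.19744 A, so P_out = 1198.5 × 0.19744 = 236.63 W.
All ideal ⇒ P_in = P_out, so I_supply = 236.63/230 = 1.03 A.

I_supply ≈ 1.03 A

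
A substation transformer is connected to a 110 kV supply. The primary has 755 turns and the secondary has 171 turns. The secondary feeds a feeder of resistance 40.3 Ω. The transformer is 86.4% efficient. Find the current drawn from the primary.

V_s = 110000 × 171/755 = 24914 V.
I_s = V_s/R = 24914/40.3 = 618.21 A.
P_out = V_s I_s = 24914 × 618.21 = 1.5402×10^7 W.
P_in = P_out/η = 1.5402×10^7/0.864 = 1.7826×10^7 W.
I_p = P_in/V_p = 1.7826×10^7/110000 = 162 A.

I_p ≈ 162 A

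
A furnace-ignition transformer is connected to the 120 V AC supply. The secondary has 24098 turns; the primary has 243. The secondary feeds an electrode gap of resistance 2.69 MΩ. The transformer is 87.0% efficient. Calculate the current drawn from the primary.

V_s = 120 × 24098/243 = 11900 V.
I_s = V_s/R = 11900/(2.69×10^6) = 0.0044239 A.
P_out = V_s I_s = 11900 × 0.0044239 = 52.645 W.
P_in = P_out/η = 52.645/0.870 = 60.512 W.
I_p = P_in/V_p = 60.512/120 = 0.504 A.

I_p ≈ 0.504 A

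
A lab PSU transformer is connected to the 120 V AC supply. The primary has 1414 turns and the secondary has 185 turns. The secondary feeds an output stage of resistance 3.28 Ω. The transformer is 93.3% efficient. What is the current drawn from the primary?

I_p ≈ 0.671 A

V_s = 120 × 185/1414 = 15.700 V.
I_s = V_s/R = 15.700/3.28 = 4.7866 A.
P_out = V_s I_s = 15.700 × 4.7866 = 75.151 W.
P_in = P_out/η = 75.151/0.933 = 80.547 W.
I_p = P_in/V_p = 80.547/120 = 0.671 A.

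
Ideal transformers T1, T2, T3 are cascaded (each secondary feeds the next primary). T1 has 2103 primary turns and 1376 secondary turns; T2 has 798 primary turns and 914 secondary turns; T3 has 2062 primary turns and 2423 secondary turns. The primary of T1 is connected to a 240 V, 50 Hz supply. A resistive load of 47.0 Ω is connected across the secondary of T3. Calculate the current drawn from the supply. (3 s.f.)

After T1: V = 240.00 × 1376/2103 = 157.03 V.
After T2: V = 157.03 × 914/798 = 179.86 V.
After T3: V = 179.86 × 2423/2062 = 211.35 V.
I_load = 211.35/47.0 = 4.4968 A, so P_out = 211.35 × 4.4968 = 950.38 W.
All ideal ⇒ P_in = P_out, so I_supply = 950.38/240 = 3.96 A.

I_supply ≈ 3.96 A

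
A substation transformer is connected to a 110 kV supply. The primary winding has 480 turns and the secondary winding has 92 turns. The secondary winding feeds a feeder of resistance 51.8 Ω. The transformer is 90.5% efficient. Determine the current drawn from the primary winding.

V_s = 110000 × 92/480 = 21083 V.
I_s = V_s/R = 21083/51.8 = 407.01 A.
P_out = V_s I_s = 21083 × 407.01 = 8.5812×10^6 W.
P_in = P_out/η = 8.5812×10^6/0.905 = 9.4820×10^6 W.
I_p = P_in/V_p = 9.4820×10^6/110000 = 86.2 A.

I_p ≈ 86.2 A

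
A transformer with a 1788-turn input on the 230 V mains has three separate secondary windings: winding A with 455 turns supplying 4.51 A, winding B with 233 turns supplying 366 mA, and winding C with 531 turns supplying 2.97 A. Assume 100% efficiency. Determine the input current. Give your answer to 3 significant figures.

I_in ≈ 2.08 A

V_A = 230 × 455/1788 = 58.529 V; V_B = 230 × 233/1788 = 29.972 V; V_C = 230 × 531/1788 = 68.305 V.
P_out = V_A I_A + V_B I_B + V_C I_C = 58.529×4.51 + 29.972×0.366 + 68.305×2.97 = 263.97 + 10.970 + 202.87 = 477.80 W.
Ideal ⇒ P_in = P_out, so I_in = P_out/V_in = 477.80/230 = 2.08 A.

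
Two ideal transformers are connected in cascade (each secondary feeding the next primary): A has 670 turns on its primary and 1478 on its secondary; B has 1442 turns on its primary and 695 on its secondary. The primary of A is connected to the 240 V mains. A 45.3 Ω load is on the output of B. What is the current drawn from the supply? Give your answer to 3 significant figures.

Secondary of A: V = 240.00 × 1478/670 = 529.43 V.
Secondary of B: V = 529.43 × 695/1442 = 255.17 V.
I_load = 255.17/45.3 = 5.6329 A, so P_out = 255.17 × 5.6329 = 1437.4 W.
All ideal ⇒ P_in = P_out, so I_supply = 1437.4/240 = 5.99 A.

I_supply ≈ 5.99 A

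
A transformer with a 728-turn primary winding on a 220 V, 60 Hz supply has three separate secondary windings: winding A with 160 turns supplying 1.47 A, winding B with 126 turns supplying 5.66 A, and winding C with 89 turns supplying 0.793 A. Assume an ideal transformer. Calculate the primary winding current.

I_p ≈ 1.40 A

V_A = 220 × 160/728 = 48.352 V; V_B = 220 × 126/728 = 38.077 V; V_C = 220 × 89/728 = 26.896 V.
P_out = V_A I_A + V_B I_B + V_C I_C = 48.352×1.47 + 38.077×5.66 + 26.896×0.793 = 71.077 + 215.52 + 21.328 = 307.92 W.
Ideal ⇒ P_in = P_out, so I_p = P_out/V_p = 307.92/220 = 1.40 A.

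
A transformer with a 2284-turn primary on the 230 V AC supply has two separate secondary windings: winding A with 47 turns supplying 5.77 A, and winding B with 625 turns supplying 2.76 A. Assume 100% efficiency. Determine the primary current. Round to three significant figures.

I_p ≈ 0.874 A

V_A = 230 × 47/2284 = 4.7329 V; V_B = 230 × 625/2284 = 62.938 V.
P_out = V_A I_A + V_B I_B = 4.7329×5.77 + 62.938×2.76 = 27.309 + 173.71 = 201.02 W.
Ideal ⇒ P_in = P_out, so I_p = P_out/V_p = 201.02/230 = 0.874 A.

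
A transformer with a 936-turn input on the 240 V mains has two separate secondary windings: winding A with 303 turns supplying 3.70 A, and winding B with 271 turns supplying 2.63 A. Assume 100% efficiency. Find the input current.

I_in ≈ 1.96 A

V_A = 240 × 303/936 = 77.692 V; V_B = 240 × 271/936 = 69.487 V.
P_out = V_A I_A + V_B I_B = 77.692×3.70 + 69.487×2.63 = 287.46 + 182.75 = 470.21 W.
Ideal ⇒ P_in = P_out, so I_in = P_out/V_in = 470.21/240 = 1.96 A.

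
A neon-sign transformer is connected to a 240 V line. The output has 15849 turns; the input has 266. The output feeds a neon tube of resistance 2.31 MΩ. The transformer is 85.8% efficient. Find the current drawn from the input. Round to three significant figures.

V_out = 240 × 15849/266 = 14300 V.
I_out = V_out/R = 14300/(2.31×10^6) = 0.0061904 A.
P_out = V_out I_out = 14300 × 0.0061904 = 88.522 W.
P_in = P_out/η = 88.522/0.858 = 103.17 W.
I_in = P_in/V_in = 103.17/240 = 0.430 A.

I_in ≈ 0.430 A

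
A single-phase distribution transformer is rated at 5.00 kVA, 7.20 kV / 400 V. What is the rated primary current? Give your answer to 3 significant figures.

I_p = S/V_p = 5000/7200 = 0.694 A.

I_p ≈ 0.694 A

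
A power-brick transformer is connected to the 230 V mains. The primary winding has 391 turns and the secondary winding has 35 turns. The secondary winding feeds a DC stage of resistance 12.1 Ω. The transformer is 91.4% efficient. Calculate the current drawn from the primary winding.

V_s = 230 × 35/391 = 20.588 V.
I_s = V_s/R = 20.588/12.1 = 1.7015 A.
P_out = V_s I_s = 20.588 × 1.7015 = 35.031 W.
P_in = P_out/η = 35.031/0.914 = 38.327 W.
I_p = P_in/V_p = 38.327/230 = 0.167 A.

I_p ≈ 0.167 A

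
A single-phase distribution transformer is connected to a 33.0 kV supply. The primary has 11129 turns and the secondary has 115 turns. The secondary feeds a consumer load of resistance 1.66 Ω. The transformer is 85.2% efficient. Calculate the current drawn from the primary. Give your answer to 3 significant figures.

I_p ≈ 2.49 A

V_s = 33000 × 115/11129 = 341.00 V.
I_s = V_s/R = 341.00/1.66 = 205.42 A.
P_out = V_s I_s = 341.00 × 205.42 = 70049 W.
P_in = P_out/η = 70049/0.852 = 82217 W.
I_p = P_in/V_p = 82217/33000 = 2.49 A.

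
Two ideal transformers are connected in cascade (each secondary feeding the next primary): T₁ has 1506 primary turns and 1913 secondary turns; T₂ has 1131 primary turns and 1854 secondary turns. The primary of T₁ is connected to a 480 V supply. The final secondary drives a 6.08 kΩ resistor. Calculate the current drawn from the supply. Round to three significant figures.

I_supply ≈ 0.342 A

After T₁: V = 480.00 × 1913/1506 = 609.72 V.
After T₂: V = 609.72 × 1854/1131 = 999.49 V.
I_load = 999.49/6080 = 0.16439 A, so P_out = 999.49 × 0.16439 = 164.31 W.
All ideal ⇒ P_in = P_out, so I_supply = 164.31/480 = 0.342 A.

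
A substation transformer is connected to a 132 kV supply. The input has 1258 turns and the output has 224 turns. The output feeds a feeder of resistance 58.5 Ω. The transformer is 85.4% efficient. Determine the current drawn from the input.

V_out = 132000 × 224/1258 = 23504 V.
I_out = V_out/R = 23504/58.5 = 401.78 A.
P_out = V_out I_out = 23504 × 401.78 = 9.4434×10^6 W.
P_in = P_out/η = 9.4434×10^6/0.854 = 1.1058×10^7 W.
I_in = P_in/V_in = 1.1058×10^7/132000 = 83.8 A.

I_in ≈ 83.8 A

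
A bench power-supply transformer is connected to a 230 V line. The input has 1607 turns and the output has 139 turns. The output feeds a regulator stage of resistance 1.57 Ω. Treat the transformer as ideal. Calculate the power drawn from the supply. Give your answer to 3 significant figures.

P ≈ 252 W

V_out = V_in × N_out/N_in = 230 × 139/1607 = 19.894 V.
I_out = V_out/R = 19.894/1.57 = 12.671 A.
I_in = I_out × N_out/N_in = 12.671 × 139/1607 = 1.0960 A.
P = V_in I_in = 230 × 1.0960 = 252 W.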